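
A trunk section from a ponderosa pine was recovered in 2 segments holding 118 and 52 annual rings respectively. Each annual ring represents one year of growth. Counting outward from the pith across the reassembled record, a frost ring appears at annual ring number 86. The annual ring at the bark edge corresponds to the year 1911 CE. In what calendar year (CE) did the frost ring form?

1827 CE

Total annual rings = 118 + 52 = 170.
The frost ring sits at annual ring 86 from the pith, so 170 − 86 = 84 annual rings formed after it.
Counting back 84 years from 1911 CE places the frost ring in 1911 − 84 = 1827 CE.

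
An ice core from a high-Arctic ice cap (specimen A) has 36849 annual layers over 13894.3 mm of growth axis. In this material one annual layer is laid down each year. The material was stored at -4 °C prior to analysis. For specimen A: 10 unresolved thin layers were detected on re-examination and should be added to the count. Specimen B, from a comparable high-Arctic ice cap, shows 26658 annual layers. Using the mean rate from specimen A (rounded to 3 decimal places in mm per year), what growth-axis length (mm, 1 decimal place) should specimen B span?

Specimen A: adjusted count: 36849 + 10 = 36859 annual layers.
A: Mean rate = 13894.3 mm / 36859 years ≈ 0.377 mm/yr.
For B, 0.377 mm/year × 26658 years = 10050.1 mm.

10050.1 mm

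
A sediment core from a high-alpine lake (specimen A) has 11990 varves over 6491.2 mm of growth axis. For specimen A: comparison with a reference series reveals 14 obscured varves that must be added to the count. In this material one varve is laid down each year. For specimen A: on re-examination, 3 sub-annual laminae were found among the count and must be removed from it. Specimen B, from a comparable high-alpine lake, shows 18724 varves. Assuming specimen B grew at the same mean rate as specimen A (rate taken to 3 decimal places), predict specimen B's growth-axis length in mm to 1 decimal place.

Specimen A: adjusted count: 11990 − 3 + 14 = 12001 varves.
A: Extension rate ≈ 6491.2 / 12001 = 0.541 mm per year.
B's length ≈ 0.541 × 18724 = 10129.7 mm.

10129.7 mm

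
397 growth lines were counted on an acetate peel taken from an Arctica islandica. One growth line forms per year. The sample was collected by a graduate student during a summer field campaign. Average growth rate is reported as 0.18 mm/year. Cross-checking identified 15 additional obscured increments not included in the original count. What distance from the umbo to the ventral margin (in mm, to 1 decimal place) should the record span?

74.2 mm

True growth line count = 397 + 15 = 412.
Predicted length = 0.18 mm/year × 412 years = 74.2 mm.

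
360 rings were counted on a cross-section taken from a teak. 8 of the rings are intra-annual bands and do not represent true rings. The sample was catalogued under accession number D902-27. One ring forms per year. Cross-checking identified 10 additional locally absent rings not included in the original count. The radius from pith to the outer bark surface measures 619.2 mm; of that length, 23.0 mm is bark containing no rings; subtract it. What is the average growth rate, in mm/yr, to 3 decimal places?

1.647 mm/yr

Adjusted count: 360 − 8 + 10 = 362 rings.
Removing the 23.0 mm offcut leaves 619.2 − 23.0 = 596.2 mm.
Extension rate ≈ 596.2 / 362 = 1.647 mm/yr.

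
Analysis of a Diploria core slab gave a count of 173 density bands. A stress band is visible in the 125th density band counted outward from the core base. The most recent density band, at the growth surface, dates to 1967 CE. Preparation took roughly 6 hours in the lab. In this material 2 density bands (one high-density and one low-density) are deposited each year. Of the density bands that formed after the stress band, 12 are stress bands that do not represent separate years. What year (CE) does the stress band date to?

1949 CE

173 − 125 = 48 density bands lie beyond the stress band toward the growth surface.
48 − 12 false = 36 true density bands after the stress band.
Dividing by 2 density bands per year: 36 / 2 = 18 years.
Counting back 18 years from 1967 CE places the stress band in 1967 − 18 = 1949 CE.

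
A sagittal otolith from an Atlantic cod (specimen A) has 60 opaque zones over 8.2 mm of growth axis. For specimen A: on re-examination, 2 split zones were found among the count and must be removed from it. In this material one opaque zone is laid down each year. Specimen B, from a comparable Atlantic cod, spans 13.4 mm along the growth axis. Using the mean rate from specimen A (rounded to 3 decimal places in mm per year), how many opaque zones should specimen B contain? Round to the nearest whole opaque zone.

Specimen A: adjusted count: 60 − 2 = 58 opaque zones.
A: 8.2 mm over 58 years gives 8.2 / 58 ≈ 0.141 mm/yr.
Specimen B: 13.4 mm / 0.141 mm per year = 95.04 years ≈ 95 opaque zones.

95 opaque zones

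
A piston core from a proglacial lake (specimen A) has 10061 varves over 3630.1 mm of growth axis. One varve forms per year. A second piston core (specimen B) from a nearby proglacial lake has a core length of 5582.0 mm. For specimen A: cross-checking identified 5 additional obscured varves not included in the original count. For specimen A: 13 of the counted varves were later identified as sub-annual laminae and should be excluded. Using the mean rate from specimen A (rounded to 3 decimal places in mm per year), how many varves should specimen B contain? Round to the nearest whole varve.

Specimen A: correcting the raw count gives 10061 − 13 + 5 = 10053 true varves.
A: Mean rate = 3630.1 mm / 10053 years ≈ 0.361 mm/yr.
B spans 5582.0 / 0.361 = 15462.60 years ≈ 15463 varves.

15463 varves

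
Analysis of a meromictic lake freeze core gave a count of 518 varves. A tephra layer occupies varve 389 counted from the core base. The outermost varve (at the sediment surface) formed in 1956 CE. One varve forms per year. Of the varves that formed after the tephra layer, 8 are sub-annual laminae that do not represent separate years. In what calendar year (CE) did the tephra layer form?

518 − 389 = 129 varves lie beyond the tephra layer toward the sediment surface.
129 − 8 false = 121 true varves after the tephra layer.
1956 − 121 = 1835 CE.

1835 CE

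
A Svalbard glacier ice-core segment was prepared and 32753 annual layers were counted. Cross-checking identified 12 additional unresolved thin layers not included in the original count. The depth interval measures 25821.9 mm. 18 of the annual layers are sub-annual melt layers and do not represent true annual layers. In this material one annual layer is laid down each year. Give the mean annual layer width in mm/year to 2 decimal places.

0.79 mm/year

Adjusted count: 32753 − 18 + 12 = 32747 annual layers.
25821.9 mm over 32747 years gives 25821.9 / 32747 ≈ 0.79 mm/year.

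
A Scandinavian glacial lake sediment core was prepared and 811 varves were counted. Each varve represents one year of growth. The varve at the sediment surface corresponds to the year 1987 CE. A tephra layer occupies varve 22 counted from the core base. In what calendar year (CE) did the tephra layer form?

1198 CE

Between varve 22 and the sediment surface there are 811 − 22 = 789 varves.
The varve at the sediment surface is 1987 CE, so the tephra layer dates to 1987 − 789 = 1198 CE.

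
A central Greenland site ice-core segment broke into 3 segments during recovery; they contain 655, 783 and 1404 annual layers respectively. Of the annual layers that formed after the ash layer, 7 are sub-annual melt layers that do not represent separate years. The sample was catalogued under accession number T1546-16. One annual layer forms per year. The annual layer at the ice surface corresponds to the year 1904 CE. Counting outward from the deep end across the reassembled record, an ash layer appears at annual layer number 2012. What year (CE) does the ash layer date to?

1081 CE

Total annual layers = 655 + 783 + 1404 = 2842.
2842 − 2012 = 830 annual layers lie beyond the ash layer toward the ice surface.
830 − 7 false = 823 true annual layers after the ash layer.
1904 − 823 = 1081 CE.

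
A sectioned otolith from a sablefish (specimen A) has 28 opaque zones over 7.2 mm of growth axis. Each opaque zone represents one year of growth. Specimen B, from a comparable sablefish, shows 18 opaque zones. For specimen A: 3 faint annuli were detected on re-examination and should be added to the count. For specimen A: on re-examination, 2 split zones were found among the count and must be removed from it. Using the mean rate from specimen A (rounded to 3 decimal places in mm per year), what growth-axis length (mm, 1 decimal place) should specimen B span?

4.5 mm

Specimen A: after corrections the count is 28 − 2 + 3 = 29 opaque zones.
A: 7.2 mm over 29 years gives 7.2 / 29 ≈ 0.248 mm/yr.
Length of B = 0.248 × 18 = 4.5 mm.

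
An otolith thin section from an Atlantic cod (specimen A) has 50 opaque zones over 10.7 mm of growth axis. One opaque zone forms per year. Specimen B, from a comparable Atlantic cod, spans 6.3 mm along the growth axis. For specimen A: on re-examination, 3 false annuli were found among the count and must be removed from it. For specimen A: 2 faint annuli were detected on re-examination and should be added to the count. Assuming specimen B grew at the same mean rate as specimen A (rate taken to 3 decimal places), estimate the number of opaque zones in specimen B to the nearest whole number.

29 opaque zones

Specimen A: correcting the raw count gives 50 − 3 + 2 = 49 true opaque zones.
A: 10.7 mm over 49 years gives 10.7 / 49 ≈ 0.218 mm per year.
Specimen B: 6.3 mm / 0.218 mm per year = 28.90 years ≈ 29 opaque zones.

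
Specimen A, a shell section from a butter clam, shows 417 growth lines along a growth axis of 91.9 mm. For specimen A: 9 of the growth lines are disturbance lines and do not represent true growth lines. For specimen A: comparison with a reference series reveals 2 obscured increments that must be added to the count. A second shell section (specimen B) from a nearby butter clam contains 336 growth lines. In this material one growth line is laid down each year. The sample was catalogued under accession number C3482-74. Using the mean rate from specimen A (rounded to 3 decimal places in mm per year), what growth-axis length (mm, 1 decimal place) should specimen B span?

75.3 mm

Specimen A: after corrections the count is 417 − 9 + 2 = 410 growth lines.
A: 91.9 mm over 410 years gives 91.9 / 410 ≈ 0.224 mm/yr.
B's length ≈ 0.224 × 336 = 75.3 mm.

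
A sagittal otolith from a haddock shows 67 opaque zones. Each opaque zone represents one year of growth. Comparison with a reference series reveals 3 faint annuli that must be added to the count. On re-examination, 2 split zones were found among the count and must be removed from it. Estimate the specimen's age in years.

True opaque zone count = 67 − 2 + 3 = 68.
One opaque zone per year makes the duration 68 years.

68 yr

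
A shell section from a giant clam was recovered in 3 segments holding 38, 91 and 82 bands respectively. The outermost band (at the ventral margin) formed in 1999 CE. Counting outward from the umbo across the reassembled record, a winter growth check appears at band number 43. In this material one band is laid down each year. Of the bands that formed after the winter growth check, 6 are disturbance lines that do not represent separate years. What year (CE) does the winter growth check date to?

1837 CE

Total bands = 38 + 91 + 82 = 211.
The winter growth check sits at band 43 from the umbo, so 211 − 43 = 168 bands formed after it.
Removing the 6 false bands leaves 168 − 6 = 162 true bands beyond the winter growth check.
The band at the ventral margin is 1999 CE, so the winter growth check dates to 1999 − 162 = 1837 CE.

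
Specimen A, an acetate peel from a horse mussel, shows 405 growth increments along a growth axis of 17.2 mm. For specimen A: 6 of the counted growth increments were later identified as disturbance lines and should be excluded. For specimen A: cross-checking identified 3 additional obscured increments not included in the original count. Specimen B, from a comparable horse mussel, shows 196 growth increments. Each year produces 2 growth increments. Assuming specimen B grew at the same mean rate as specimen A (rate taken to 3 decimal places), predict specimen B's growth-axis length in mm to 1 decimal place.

8.4 mm

Specimen A: true growth increment count = 405 − 6 + 3 = 402.
Specimen A: dividing by 2 growth increments per year: 402 / 2 = 201 years.
A: Extension rate ≈ 17.2 / 201 = 0.086 mm/year.
Specimen B: with 2 growth increments per year, 196 / 2 = 98 years. B's length ≈ 0.086 × 98 = 8.4 mm.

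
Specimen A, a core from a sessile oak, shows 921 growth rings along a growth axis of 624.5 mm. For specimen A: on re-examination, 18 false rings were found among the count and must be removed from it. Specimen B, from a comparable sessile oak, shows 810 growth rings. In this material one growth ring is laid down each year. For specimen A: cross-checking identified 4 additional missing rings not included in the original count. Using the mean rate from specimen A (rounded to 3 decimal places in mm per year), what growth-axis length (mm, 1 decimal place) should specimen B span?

558.1 mm

Specimen A: correcting the raw count gives 921 − 18 + 4 = 907 true growth rings.
A: 624.5 mm over 907 years gives 624.5 / 907 ≈ 0.689 mm/year.
Length of B = 0.689 × 810 = 558.1 mm.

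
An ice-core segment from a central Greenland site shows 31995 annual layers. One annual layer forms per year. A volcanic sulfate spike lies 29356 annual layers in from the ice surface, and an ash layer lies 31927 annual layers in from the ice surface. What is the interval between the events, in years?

31927 − 29356 = 2571 annual layers lie between the two events.
One annual layer per year makes the interval 2571 years.

2571 years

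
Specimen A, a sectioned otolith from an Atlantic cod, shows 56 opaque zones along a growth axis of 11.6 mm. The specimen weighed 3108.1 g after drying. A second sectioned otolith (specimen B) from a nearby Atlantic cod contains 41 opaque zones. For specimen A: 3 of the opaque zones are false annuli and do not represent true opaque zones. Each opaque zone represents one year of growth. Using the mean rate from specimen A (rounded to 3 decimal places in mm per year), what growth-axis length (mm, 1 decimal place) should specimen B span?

Specimen A: correcting the raw count gives 56 − 3 = 53 true opaque zones.
A: Mean rate = 11.6 mm / 53 years ≈ 0.219 mm/yr.
Length of B = 0.219 × 41 = 9.0 mm.

9.0 mm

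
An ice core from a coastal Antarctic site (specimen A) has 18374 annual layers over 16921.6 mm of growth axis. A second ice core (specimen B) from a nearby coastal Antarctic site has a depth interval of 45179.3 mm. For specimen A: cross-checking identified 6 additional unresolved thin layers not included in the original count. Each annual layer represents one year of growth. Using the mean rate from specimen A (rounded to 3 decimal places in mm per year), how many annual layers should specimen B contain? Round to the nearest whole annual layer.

Specimen A: adjusted count: 18374 + 6 = 18380 annual layers.
A: Extension rate ≈ 16921.6 / 18380 = 0.921 mm/year.
B spans 45179.3 / 0.921 = 49054.61 years ≈ 49055 annual layers.

49055 annual layers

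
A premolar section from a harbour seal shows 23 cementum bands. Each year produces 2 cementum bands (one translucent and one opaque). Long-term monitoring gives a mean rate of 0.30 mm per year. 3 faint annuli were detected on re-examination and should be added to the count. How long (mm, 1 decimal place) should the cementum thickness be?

True cementum band count = 23 + 3 = 26.
With 2 cementum bands per year, 26 / 2 = 13 years.
Length ≈ 0.30 × 13 = 3.9 mm.

3.9 mm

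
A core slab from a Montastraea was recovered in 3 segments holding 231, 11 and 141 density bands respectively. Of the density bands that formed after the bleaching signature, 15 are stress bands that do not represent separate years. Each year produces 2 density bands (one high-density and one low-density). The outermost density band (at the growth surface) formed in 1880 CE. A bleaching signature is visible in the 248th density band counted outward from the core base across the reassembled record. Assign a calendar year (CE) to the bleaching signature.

Total density bands = 231 + 11 + 141 = 383.
Between density band 248 and the growth surface there are 383 − 248 = 135 density bands.
Removing the 15 false density bands leaves 135 − 15 = 120 true density bands beyond the bleaching signature.
120 density bands at 2 per year is 120 / 2 = 60 years.
1880 − 60 = 1820 CE.

1820 CE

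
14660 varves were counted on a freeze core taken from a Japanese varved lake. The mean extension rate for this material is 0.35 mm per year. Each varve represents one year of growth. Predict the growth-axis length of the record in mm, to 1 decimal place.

The record spans 14660 years at 0.35 mm per year.
Length ≈ 0.35 × 14660 = 5131.0 mm.

5131.0 mm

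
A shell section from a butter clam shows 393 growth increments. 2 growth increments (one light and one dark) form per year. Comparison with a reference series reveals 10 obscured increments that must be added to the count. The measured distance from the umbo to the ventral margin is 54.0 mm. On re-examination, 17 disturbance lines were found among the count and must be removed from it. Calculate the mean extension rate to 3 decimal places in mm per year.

0.280 mm per year

After corrections the count is 393 − 17 + 10 = 386 growth increments.
386 growth increments at 2 per year is 386 / 2 = 193 years.
Extension rate ≈ 54.0 / 193 = 0.280 mm per year.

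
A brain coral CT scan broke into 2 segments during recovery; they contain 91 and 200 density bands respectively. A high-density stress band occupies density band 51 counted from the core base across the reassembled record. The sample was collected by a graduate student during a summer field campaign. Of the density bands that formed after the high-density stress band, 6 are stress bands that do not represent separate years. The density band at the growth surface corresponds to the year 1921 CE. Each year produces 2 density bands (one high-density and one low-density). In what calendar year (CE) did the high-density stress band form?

1804 CE

Total density bands = 91 + 200 = 291.
291 − 51 = 240 density bands lie beyond the high-density stress band toward the growth surface.
Removing the 6 false density bands leaves 240 − 6 = 234 true density bands beyond the high-density stress band.
234 density bands at 2 per year is 234 / 2 = 117 years.
The density band at the growth surface is 1921 CE, so the high-density stress band dates to 1921 − 117 = 1804 CE.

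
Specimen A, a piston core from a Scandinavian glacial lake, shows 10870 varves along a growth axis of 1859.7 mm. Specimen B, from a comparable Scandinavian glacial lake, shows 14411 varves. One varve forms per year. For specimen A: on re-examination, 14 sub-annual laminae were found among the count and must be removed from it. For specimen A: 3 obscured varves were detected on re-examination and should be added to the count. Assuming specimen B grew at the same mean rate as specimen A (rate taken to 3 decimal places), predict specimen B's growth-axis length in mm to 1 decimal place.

Specimen A: adjusted count: 10870 − 14 + 3 = 10859 varves.
A: Mean rate = 1859.7 mm / 10859 years ≈ 0.171 mm per year.
For B, 0.171 mm/year × 14411 years = 2464.3 mm.

2464.3 mm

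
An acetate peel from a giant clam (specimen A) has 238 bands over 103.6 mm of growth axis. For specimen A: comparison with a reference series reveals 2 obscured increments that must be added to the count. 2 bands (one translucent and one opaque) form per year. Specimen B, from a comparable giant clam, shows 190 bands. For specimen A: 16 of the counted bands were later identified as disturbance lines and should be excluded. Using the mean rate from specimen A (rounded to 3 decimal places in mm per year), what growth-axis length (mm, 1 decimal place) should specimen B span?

Specimen A: correcting the raw count gives 238 − 16 + 2 = 224 true bands.
Specimen A: dividing by 2 bands per year: 224 / 2 = 112 years.
A: Extension rate ≈ 103.6 / 112 = 0.925 mm/yr.
Specimen B: dividing by 2 bands per year: 190 / 2 = 95 years. For B, 0.925 mm/year × 95 years = 87.9 mm.

87.9 mm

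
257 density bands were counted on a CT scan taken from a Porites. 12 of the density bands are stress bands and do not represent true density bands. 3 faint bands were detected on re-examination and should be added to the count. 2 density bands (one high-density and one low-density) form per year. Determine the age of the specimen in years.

124 years

Adjusted count: 257 − 12 + 3 = 248 density bands.
248 density bands at 2 per year is 248 / 2 = 124 years.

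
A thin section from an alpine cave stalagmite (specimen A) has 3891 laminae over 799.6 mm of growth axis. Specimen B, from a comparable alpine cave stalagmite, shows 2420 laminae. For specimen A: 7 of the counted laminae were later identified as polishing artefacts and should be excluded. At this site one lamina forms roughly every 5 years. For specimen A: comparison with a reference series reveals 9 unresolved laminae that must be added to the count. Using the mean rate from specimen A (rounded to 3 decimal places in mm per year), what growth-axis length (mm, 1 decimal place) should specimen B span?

Specimen A: true lamina count = 3891 − 7 + 9 = 3893.
Specimen A: 3893 laminae at 5 years each span 3893 × 5 = 19465 years.
A: 799.6 mm over 19465 years gives 799.6 / 19465 ≈ 0.041 mm per year.
Specimen B: 2420 laminae at 5 years each span 2420 × 5 = 12100 years. Length of B = 0.041 × 12100 = 496.1 mm.

496.1 mm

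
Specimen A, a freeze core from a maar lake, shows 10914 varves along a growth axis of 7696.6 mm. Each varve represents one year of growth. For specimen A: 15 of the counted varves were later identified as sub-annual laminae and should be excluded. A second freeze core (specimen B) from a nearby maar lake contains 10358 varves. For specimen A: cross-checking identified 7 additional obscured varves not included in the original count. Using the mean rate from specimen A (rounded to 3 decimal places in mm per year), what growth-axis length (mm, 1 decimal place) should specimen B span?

Specimen A: true varve count = 10914 − 15 + 7 = 10906.
A: Mean rate = 7696.6 mm / 10906 years ≈ 0.706 mm/yr.
B's length ≈ 0.706 × 10358 = 7312.7 mm.

7312.7 mm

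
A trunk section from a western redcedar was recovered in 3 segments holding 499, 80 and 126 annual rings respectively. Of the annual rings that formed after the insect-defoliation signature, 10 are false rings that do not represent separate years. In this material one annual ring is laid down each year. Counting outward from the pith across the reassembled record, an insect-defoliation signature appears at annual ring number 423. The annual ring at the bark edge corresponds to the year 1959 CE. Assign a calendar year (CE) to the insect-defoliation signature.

1687 CE

Total annual rings = 499 + 80 + 126 = 705.
705 − 423 = 282 annual rings lie beyond the insect-defoliation signature toward the bark edge.
282 − 10 false = 272 true annual rings after the insect-defoliation signature.
1959 − 272 = 1687 CE.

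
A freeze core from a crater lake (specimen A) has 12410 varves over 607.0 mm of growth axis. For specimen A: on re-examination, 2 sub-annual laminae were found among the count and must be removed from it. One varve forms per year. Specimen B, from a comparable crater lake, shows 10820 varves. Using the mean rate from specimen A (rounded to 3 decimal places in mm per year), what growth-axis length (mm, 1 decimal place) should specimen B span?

530.2 mm

Specimen A: after corrections the count is 12410 − 2 = 12408 varves.
A: Mean rate = 607.0 mm / 12408 years ≈ 0.049 mm/year.
B's length ≈ 0.049 × 10820 = 530.2 mm.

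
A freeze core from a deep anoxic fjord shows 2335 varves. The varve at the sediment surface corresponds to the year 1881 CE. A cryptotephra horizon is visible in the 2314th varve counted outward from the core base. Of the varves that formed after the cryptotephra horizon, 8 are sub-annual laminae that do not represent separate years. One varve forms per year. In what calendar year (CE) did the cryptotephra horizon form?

2335 − 2314 = 21 varves lie beyond the cryptotephra horizon toward the sediment surface.
21 − 8 false = 13 true varves after the cryptotephra horizon.
Counting back 13 years from 1881 CE places the cryptotephra horizon in 1881 − 13 = 1868 CE.

1868 CE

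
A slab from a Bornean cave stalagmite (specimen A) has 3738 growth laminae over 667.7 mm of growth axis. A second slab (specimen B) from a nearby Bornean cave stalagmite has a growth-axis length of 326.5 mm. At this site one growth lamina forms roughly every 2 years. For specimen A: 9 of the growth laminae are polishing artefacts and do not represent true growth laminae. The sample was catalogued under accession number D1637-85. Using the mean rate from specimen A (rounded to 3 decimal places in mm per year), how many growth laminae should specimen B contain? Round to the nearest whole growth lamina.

Specimen A: correcting the raw count gives 3738 − 9 = 3729 true growth laminae.
Specimen A: 3729 growth laminae at 2 years each span 3729 × 2 = 7458 years.
A: 667.7 mm over 7458 years gives 667.7 / 7458 ≈ 0.090 mm/yr.
For B, 326.5 / 0.090 = 3627.78 years; at 2 years per growth lamina that is 3627.78 / 2 ≈ 1814 growth laminae.

1814 growth laminae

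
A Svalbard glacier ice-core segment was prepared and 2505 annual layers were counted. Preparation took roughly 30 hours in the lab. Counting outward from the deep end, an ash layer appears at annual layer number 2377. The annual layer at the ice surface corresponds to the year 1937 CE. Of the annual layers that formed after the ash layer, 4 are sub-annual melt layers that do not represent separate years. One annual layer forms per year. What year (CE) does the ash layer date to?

1813 CE

2505 − 2377 = 128 annual layers lie beyond the ash layer toward the ice surface.
Excluding 4 false annual layers: 128 − 4 = 124.
The annual layer at the ice surface is 1937 CE, so the ash layer dates to 1937 − 124 = 1813 CE.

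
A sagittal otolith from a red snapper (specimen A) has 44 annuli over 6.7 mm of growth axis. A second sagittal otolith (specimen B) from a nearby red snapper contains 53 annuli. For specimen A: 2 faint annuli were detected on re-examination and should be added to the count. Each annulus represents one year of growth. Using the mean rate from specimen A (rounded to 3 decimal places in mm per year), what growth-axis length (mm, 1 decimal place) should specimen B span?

7.7 mm

Specimen A: true annulus count = 44 + 2 = 46.
A: Extension rate ≈ 6.7 / 46 = 0.146 mm/year.
B's length ≈ 0.146 × 53 = 7.7 mm.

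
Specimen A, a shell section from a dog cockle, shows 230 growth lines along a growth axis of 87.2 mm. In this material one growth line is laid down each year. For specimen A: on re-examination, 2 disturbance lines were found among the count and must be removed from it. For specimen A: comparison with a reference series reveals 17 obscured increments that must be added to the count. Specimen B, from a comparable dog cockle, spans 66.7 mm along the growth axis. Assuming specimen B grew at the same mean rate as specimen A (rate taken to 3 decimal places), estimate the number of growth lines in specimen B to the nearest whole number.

Specimen A: true growth line count = 230 − 2 + 17 = 245.
A: Mean rate = 87.2 mm / 245 years ≈ 0.356 mm/yr.
For B, 66.7 / 0.356 = 187.36 years ≈ 187 growth lines.

187 growth lines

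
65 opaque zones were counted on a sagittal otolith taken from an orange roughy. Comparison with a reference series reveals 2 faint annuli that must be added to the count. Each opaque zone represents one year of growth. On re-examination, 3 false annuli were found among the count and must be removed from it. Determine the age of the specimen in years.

True opaque zone count = 65 − 3 + 2 = 64.
One opaque zone per year makes the duration 64 years.

64 yr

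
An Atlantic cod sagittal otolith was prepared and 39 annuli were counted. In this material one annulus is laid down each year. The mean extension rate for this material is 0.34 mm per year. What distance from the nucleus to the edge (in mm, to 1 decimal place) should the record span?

13.3 mm

39 years of growth are recorded.
Length ≈ 0.34 × 39 = 13.3 mm.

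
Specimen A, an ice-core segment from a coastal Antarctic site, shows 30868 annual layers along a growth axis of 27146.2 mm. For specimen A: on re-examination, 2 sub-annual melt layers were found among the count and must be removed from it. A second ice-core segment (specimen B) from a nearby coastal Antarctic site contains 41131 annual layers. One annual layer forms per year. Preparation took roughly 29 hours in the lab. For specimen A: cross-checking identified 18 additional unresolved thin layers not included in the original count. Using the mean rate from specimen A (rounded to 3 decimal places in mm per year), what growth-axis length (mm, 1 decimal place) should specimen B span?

36154.1 mm

Specimen A: adjusted count: 30868 − 2 + 18 = 30884 annual layers.
A: Extension rate ≈ 27146.2 / 30884 = 0.879 mm per year.
B's length ≈ 0.879 × 41131 = 36154.1 mm.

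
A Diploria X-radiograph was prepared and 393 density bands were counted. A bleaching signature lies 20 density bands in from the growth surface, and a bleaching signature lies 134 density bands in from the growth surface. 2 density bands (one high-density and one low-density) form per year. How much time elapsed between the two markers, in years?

57 yr

The two markers are separated by 134 − 20 = 114 density bands.
Dividing by 2 density bands per year: 114 / 2 = 57 years.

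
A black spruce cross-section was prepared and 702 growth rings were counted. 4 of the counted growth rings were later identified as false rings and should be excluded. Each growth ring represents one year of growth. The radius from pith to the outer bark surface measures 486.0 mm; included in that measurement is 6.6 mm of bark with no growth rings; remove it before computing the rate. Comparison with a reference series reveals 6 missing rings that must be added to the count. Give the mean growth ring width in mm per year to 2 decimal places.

Adjusted count: 702 − 4 + 6 = 704 growth rings.
Net length = 486.0 − 6.6 = 479.4 mm.
Mean rate = 479.4 mm / 704 years ≈ 0.68 mm per year.

0.68 mm per year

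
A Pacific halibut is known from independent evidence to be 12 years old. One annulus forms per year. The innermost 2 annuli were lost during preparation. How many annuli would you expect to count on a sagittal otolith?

10 annuli

At one annulus per year, 12 years correspond to 12 annuli.
Less the 2 uncaptured annuli: 12 − 2 = 10.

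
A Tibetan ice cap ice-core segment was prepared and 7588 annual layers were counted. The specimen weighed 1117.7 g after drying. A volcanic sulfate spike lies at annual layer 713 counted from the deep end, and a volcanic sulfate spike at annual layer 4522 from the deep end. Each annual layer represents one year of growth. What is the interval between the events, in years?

3809 yr

4522 − 713 = 3809 annual layers lie between the two events.
One annual layer per year makes the interval 3809 years.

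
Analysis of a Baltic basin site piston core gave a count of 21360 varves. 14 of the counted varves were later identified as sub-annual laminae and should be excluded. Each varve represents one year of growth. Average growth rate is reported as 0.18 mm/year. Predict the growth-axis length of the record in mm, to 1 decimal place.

Adjusted count: 21360 − 14 = 21346 varves.
Length ≈ 0.18 × 21346 = 3842.3 mm.

3842.3 mm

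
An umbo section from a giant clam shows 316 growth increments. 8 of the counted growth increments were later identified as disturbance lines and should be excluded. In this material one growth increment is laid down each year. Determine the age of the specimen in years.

308 years

After corrections the count is 316 − 8 = 308 growth increments.
At one growth increment per year, that is 308 years.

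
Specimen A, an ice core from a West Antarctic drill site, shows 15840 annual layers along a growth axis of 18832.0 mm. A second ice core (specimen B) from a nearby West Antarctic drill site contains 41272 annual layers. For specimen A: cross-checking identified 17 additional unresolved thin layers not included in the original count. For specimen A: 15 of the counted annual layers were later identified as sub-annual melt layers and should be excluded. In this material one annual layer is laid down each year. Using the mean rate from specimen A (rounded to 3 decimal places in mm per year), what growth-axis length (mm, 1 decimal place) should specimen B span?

Specimen A: adjusted count: 15840 − 15 + 17 = 15842 annual layers.
A: Mean rate = 18832.0 mm / 15842 years ≈ 1.189 mm/year.
For B, 1.189 mm/year × 41272 years = 49072.4 mm.

49072.4 mm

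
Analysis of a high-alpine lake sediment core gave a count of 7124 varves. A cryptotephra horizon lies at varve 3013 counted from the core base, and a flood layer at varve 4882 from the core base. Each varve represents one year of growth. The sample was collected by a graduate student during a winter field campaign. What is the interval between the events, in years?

1869 yr

The two markers are separated by 4882 − 3013 = 1869 varves.
That is 1869 years at one varve per year.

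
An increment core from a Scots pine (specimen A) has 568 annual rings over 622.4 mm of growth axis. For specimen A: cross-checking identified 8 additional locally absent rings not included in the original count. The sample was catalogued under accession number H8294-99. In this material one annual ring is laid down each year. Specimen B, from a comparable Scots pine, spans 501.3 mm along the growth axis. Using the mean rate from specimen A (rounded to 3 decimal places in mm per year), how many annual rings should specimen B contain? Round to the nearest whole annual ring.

464 annual rings

Specimen A: adjusted count: 568 + 8 = 576 annual rings.
A: 622.4 mm over 576 years gives 622.4 / 576 ≈ 1.081 mm/yr.
For B, 501.3 / 1.081 = 463.74 years ≈ 464 annual rings.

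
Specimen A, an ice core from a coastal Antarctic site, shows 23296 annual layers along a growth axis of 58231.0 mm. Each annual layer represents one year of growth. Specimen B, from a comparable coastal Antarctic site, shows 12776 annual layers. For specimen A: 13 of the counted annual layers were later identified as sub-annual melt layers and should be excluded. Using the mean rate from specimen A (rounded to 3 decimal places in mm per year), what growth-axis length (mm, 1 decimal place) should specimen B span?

Specimen A: correcting the raw count gives 23296 − 13 = 23283 true annual layers.
A: Mean rate = 58231.0 mm / 23283 years ≈ 2.501 mm/yr.
For B, 2.501 mm/year × 12776 years = 31952.8 mm.

31952.8 mm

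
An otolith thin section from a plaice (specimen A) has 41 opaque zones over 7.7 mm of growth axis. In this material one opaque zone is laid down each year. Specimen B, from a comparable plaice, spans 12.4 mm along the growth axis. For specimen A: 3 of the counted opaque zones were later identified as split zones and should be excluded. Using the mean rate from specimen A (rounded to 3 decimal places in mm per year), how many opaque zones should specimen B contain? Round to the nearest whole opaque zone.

61 opaque zones

Specimen A: after corrections the count is 41 − 3 = 38 opaque zones.
A: Extension rate ≈ 7.7 / 38 = 0.203 mm/yr.
B spans 12.4 / 0.203 = 61.08 years ≈ 61 opaque zones.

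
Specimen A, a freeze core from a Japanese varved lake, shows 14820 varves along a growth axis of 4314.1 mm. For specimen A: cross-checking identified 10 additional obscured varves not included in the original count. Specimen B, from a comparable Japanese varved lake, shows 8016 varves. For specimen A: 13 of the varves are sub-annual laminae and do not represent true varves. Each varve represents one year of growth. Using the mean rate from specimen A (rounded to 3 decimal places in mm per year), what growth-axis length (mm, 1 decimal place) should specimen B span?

Specimen A: adjusted count: 14820 − 13 + 10 = 14817 varves.
A: 4314.1 mm over 14817 years gives 4314.1 / 14817 ≈ 0.291 mm/year.
For B, 0.291 mm/year × 8016 years = 2332.7 mm.

2332.7 mm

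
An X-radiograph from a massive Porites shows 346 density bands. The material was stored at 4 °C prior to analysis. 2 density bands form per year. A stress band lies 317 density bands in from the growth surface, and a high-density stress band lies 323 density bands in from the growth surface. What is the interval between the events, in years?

3 yr

Separation: 323 − 317 = 6 density bands.
Dividing by 2 density bands per year: 6 / 2 = 3 years.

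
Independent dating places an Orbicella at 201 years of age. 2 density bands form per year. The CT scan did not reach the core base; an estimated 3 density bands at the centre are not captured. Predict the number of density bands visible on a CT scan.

399 density bands

Expected density bands: 201 × 2 = 402.
402 − 3 missed = 399 density bands expected in the prepared section.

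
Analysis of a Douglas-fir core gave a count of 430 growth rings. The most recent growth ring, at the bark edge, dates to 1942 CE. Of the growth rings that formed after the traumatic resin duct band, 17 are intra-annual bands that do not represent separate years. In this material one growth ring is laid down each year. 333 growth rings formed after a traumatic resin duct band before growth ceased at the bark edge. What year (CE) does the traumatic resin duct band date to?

There are 333 growth rings younger than the traumatic resin duct band.
Excluding 17 false growth rings: 333 − 17 = 316.
The growth ring at the bark edge is 1942 CE, so the traumatic resin duct band dates to 1942 − 316 = 1626 CE.

1626 CE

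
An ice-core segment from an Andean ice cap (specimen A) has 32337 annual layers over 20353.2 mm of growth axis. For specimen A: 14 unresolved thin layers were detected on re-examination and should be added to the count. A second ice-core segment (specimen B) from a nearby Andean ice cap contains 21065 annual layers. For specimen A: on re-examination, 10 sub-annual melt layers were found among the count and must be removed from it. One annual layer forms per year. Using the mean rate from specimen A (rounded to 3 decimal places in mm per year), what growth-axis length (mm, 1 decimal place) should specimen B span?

13249.9 mm

Specimen A: correcting the raw count gives 32337 − 10 + 14 = 32341 true annual layers.
A: 20353.2 mm over 32341 years gives 20353.2 / 32341 ≈ 0.629 mm/yr.
For B, 0.629 mm/year × 21065 years = 13249.9 mm.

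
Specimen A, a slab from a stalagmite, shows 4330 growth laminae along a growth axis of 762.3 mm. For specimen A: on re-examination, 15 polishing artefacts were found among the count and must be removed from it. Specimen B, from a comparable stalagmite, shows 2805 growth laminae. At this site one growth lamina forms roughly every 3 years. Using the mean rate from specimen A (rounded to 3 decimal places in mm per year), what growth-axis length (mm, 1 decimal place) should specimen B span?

Specimen A: after corrections the count is 4330 − 15 = 4315 growth laminae.
Specimen A: 4315 growth laminae at 3 years each span 4315 × 3 = 12945 years.
A: Mean rate = 762.3 mm / 12945 years ≈ 0.059 mm/yr.
Specimen B: at 3 years per growth lamina, 2805 × 3 = 8415 years. For B, 0.059 mm/year × 8415 years = 496.5 mm.

496.5 mm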